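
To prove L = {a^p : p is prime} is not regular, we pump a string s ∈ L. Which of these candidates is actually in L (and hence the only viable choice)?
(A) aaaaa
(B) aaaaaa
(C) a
(A) aaaaa

The pumping lemma is applied to a string s that lies in L, so first check membership of each option:
- (A) aaaaa has length 5, which is prime, so it is in L ✓
- (B) aaaaaa has length 6 = 2 × 3, which is not prime, so it is not in L ✗
- (C) a has length 1, which is not prime, so it is not in L ✗

Only (A) aaaaa is in L, so it is the only candidate that could play the role of s.
(In a complete proof one picks s in terms of the pumping length p so that |s| ≥ p is guaranteed; a fixed string like aaaaa illustrates the shape of such an s.)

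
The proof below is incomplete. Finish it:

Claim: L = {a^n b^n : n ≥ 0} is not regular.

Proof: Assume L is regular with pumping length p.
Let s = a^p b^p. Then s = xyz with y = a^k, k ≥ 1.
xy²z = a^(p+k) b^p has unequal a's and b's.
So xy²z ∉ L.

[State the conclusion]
This contradicts the pumping lemma for regular languages,
which guarantees xy^i z ∈ L for all i ≥ 0.

Since our assumption that L is regular leads to a contradiction,
we conclude that L = {a^n b^n : n ≥ 0} is NOT regular. ∎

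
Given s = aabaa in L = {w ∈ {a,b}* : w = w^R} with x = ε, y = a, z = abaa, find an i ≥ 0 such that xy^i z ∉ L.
i = 0

xy⁰z = ε · ε · abaa = abaa; abaa reversed is aaba ≠ abaa, so it is not a palindrome and is not in L.
(Other choices also work, e.g. i = 2, 3; only i = 1 is guaranteed to stay in L since xy¹z = s.)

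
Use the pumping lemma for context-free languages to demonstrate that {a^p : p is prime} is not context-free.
Assume for contradiction that L is context-free, and let p ≥ 1 be the pumping length given by the pumping lemma for CFLs.
Choose a prime q with q ≥ p and let s = a^q. Then s ∈ L and |s| = q ≥ p.
By the CFL pumping lemma, s = uvxyz for some u, v, x, y, z with |vxy| ≤ p, |vy| ≥ 1, and uv^i xy^i z ∈ L for every i ≥ 0.
All symbols are a's, so only lengths matter: let k = |vy|, with 1 ≤ k ≤ p. Then |uv^i xy^i z| = q + (i − 1)k.

Take i = q + 1: the length is q + qk = q(k + 1).
Both factors satisfy q ≥ 2 and k + 1 ≥ 2, so q(k + 1) is composite and uv^(q+1) xy^(q+1) z ∉ L.

This contradicts the CFL pumping lemma, which requires uv^i xy^i z ∈ L for all i ≥ 0.
Hence L = {a^p : p is prime} is not context-free. ∎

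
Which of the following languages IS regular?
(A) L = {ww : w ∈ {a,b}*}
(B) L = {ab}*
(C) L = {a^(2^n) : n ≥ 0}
(B) {ab}*

(B) L = {ab}* is regular.

This can be recognized by a finite automaton (DFA/NFA).
Regular expressions like {ab}* define regular languages.

The other choices are not regular:
- {a^(2^n) : n ≥ 0}: After pumping, length is no longer a power of 2
- {ww : w ∈ {a,b}*}: After pumping, the two halves no longer match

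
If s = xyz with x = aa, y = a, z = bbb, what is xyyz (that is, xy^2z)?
aaaabbb

Given x = 'aa', y = 'a', z = 'bbb' and i = 2:

xy^2z = x + y·y·...·y (2 times) + z
       = 'aa' + 'a'^2 + 'bbb'
       = 'aa' + 'aa' + 'bbb'
       = 'aaaabbb'

The pumped string is 'aaaabbb' with length 7.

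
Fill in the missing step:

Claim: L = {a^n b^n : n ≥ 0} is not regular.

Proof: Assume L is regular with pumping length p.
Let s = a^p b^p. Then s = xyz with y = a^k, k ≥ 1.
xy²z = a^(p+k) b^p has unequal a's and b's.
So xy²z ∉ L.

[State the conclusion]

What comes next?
This contradicts the pumping lemma for regular languages,
which guarantees xy^i z ∈ L for all i ≥ 0.

Since our assumption that L is regular leads to a contradiction,
we conclude that L = {a^n b^n : n ≥ 0} is NOT regular. ∎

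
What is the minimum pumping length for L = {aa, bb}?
p = 3

For a finite language L, the pumping lemma holds vacuously if p > max|s| for s ∈ L.

The longest string in L = {aa, bb} has length 2.
If p = 3, then no string s ∈ L has |s| ≥ p, so the condition is vacuously true.

The minimum pumping length is p = 3.

Why no smaller p works: for any p ≤ 2, the longest string s ∈ L has |s| = 2 ≥ p, so it would
have to be pumpable; but pumping up (i = 2, 3, ...) produces ever longer strings, which cannot all lie in the
finite language L. So the pumping property fails for every p ≤ 2.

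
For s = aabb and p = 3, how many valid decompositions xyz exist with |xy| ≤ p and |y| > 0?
6

For s = 'aabb' with pumping length p = 3:

Constraints: |xy| ≤ 3, |y| > 0

Valid decompositions (|xy| ≤ p, |y| ≥ 1):
  • x='', y='a', z='abb'
  • x='a', y='a', z='bb'
  • x='', y='aa', z='bb'
  • x='aa', y='b', z='b'
  • x='a', y='ab', z='b'
  • x='', y='aab', z='b'

Total count: 6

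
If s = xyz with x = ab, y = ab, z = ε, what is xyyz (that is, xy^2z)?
ababab

Given x = 'ab', y = 'ab', z = '' and i = 2:

xy^2z = x + y·y·...·y (2 times) + z
       = 'ab' + 'ab'^2 + ''
       = 'ab' + 'abab' + ''
       = 'ababab'

The pumped string is 'ababab' with length 6.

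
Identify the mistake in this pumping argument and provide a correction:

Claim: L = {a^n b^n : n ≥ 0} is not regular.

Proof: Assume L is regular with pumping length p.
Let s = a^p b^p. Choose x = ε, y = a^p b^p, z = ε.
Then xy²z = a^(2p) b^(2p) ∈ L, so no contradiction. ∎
Error: The decomposition violates |xy| ≤ p. With y = a^p b^p, |xy| = |y| = 2p > p. (The proof also miscomputes xy²z, which would be a^p b^p a^p b^p rather than a^(2p) b^(2p), and it wrongly treats one harmless decomposition as settling the matter — the prover does not get to choose the decomposition.)

Correction: The pumping lemma requires |xy| ≤ p, and the argument must handle every decomposition satisfying |xy| ≤ p, |y| ≥ 1. Since s starts with p a's, any such y consists only of a's, say y = a^k with k ≥ 1. Then xy²z = a^(p+k) b^p has unequal numbers of a's and b's, so xy²z ∉ L — the required contradiction.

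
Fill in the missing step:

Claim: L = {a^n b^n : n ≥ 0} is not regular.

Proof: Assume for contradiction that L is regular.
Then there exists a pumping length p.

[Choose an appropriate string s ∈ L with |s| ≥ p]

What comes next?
s = a^p b^p

This string is in L (has equal a's and b's) and has length 2p ≥ p.
Any decomposition xyz with |xy| ≤ p means y consists only of a's,
so pumping will unbalance the counts.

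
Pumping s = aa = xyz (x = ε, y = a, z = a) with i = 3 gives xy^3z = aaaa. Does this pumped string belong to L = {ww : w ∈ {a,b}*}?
Yes

xy³z = ε · aaa · a = aaaa.
aaaa splits into halves aa · aa, which are equal, so it is in L (w = aa).
(A single pumped string landing in L is not a contradiction by itself; a non-regularity proof needs some i for which xy^i z ∉ L, for every admissible decomposition.)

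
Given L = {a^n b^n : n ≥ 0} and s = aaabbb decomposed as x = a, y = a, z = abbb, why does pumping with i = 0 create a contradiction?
xy⁰z = aabbb ∉ L

Pumping with i = 0 replaces y = a by y⁰ = ε:
- Original: s = xyz = aaabbb; aaabbb = a^3 b^3 has equal counts (3 = 3), so it is in L
- Pumped: xy⁰z = a · ε · abbb = aabbb
- aabbb has 2 a's and 3 b's; 2 ≠ 3, so it is not in L

The pumping lemma would require xy⁰z ∈ L, so this decomposition yields a contradiction.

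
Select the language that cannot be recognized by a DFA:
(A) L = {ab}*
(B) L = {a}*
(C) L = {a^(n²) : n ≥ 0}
(C) {a^(n²) : n ≥ 0}

(C) L = {a^(n²) : n ≥ 0} is NOT regular.

The pumping lemma can be used to prove this:
After pumping, length is no longer a perfect square

The other languages are regular because they can be recognized by finite automata.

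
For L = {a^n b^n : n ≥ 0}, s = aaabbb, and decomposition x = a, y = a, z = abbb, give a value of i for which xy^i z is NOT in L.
i = 0

xy⁰z = a · ε · abbb = aabbb; aabbb has 2 a's and 3 b's; 2 ≠ 3, so it is not in L.
(Other choices also work, e.g. i = 2, 3; only i = 1 is guaranteed to stay in L since xy¹z = s.)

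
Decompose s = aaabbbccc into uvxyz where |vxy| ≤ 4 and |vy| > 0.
u='aa', v='a', x='bb', y='b', z='ccc'

For s = aaabbbccc with pumping length p = 4:

One valid decomposition:
- u = 'aa'
- v = 'a'
- x = 'bb'
- y = 'b'
- z = 'ccc'

Verification:
- uvxyz = 'aa' + 'a' + 'bb' + 'b' + 'ccc' = aaabbbccc ✓
- |vxy| = |'abbb'| = 4 ≤ 4 ✓
- |vy| = |'ab'| = 2 > 0 ✓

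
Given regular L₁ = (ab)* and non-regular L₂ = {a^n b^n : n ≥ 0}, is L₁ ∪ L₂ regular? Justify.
No — L₁ ∪ L₂ is not regular.

Let U = (ab)* ∪ {a^n b^n}. If U were regular, then U ∩ aa*bb* would be regular (closure under intersection with a regular language). But (ab)* ∩ aa*bb* = {ab} and {a^n b^n} ∩ aa*bb* = {a^n b^n : n ≥ 1}, so U ∩ aa*bb* = {a^n b^n : n ≥ 1}, which is not regular. Hence U is not regular.

Note that the bare facts "L₁ regular, L₂ non-regular" do not settle the question by themselves: the closure of regular languages under ∪, ∩, complement and difference applies only when BOTH operands are regular. With a non-regular operand the result can come out regular or non-regular depending on the specific languages, so one has to work out L₁ ∪ L₂ for this particular pair, as above.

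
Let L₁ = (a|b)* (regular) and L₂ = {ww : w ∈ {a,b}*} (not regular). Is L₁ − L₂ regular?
No — L₁ − L₂ is not regular.

L₁ − L₂ is the complement of {ww} within {a,b}*. If it were regular, its complement {ww} would be regular as well (regular languages are closed under complement) — contradiction. So L₁ − L₂ is not regular.

Note that the bare facts "L₁ regular, L₂ non-regular" do not settle the question by themselves: the closure of regular languages under ∪, ∩, complement and difference applies only when BOTH operands are regular. With a non-regular operand the result can come out regular or non-regular depending on the specific languages, so one has to work out L₁ − L₂ for this particular pair, as above.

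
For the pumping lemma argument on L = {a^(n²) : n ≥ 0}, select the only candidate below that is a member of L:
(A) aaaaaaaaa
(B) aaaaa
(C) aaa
(A) aaaaaaaaa

The pumping lemma is applied to a string s that lies in L, so first check membership of each option:
- (A) aaaaaaaaa has length 9 = 3², a perfect square, so it is in L ✓
- (B) aaaaa has length 5, strictly between 2² = 4 and 3² = 9, so it is not in L ✗
- (C) aaa has length 3, strictly between 1² = 1 and 2² = 4, so it is not in L ✗

Only (A) aaaaaaaaa is in L, so it is the only candidate that could play the role of s.
(In a complete proof one picks s in terms of the pumping length p so that |s| ≥ p is guaranteed; a fixed string like aaaaaaaaa illustrates the shape of such an s.)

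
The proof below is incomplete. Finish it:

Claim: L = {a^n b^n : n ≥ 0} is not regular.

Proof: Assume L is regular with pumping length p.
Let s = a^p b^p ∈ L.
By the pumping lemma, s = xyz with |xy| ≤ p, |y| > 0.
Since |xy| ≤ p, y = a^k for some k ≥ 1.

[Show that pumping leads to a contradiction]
Consider xy²z = a^(p+k) b^p.

Since k ≥ 1, we have p + k > p.
So xy²z has more a's than b's: (p+k) a's vs p b's.
This means xy²z ∉ L because a^n b^n requires equal counts.

This contradicts the pumping lemma which states xy²z ∈ L.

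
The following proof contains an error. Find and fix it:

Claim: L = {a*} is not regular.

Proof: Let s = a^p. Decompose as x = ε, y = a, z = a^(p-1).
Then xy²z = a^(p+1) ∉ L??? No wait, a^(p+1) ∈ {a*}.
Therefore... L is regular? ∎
Error: The proof attempts to show a*  is not regular, but a* IS regular!

Correction: a* is a regular language (recognized by a simple DFA with one accepting state and self-loop on 'a'). The pumping lemma can only prove non-regularity, not regularity. For regular languages, pumping always works.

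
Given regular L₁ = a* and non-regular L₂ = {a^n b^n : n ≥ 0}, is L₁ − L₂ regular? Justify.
Yes — L₁ − L₂ is regular.

The only string of a* that lies in {a^n b^n} is ε, so L₁ − L₂ = a* − {ε} = a⁺ = aa*, which is regular.

Note that the bare facts "L₁ regular, L₂ non-regular" do not settle the question by themselves: the closure of regular languages under ∪, ∩, complement and difference applies only when BOTH operands are regular. With a non-regular operand the result can come out regular or non-regular depending on the specific languages, so one has to work out L₁ − L₂ for this particular pair, as above.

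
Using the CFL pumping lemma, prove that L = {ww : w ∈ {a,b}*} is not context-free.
Assume for contradiction that L is context-free, and let p ≥ 1 be the pumping length given by the pumping lemma for CFLs.
Choose s = a^p b^p a^p b^p. Then s ∈ L (take w = a^p b^p) and |s| = 4p ≥ p.
By the CFL pumping lemma, s = uvxyz for some u, v, x, y, z with |vxy| ≤ p, |vy| ≥ 1, and uv^i xy^i z ∈ L for every i ≥ 0.

Write s as four blocks A₁ B₁ A₂ B₂ with A₁ = A₂ = a^p and B₁ = B₂ = b^p. Since |vxy| ≤ p, the window vxy lies inside at most two adjacent blocks. Take i = 0 and let t = uxz, so |t| = 4p − |vy| with 1 ≤ |vy| ≤ p. If |t| is odd, t ∉ L immediately, so assume |vy| is even (hence |vy| ≥ 2) and |t|/2 = 2p − |vy|/2, which satisfies p ≤ |t|/2 ≤ 2p − 1.

Case 1 (vxy inside A₁B₁): t = a^(p−j) b^(p−l) a^p b^p with j + l = |vy|. The second half of t has length < 2p, so it is a suffix of the trailing a^p b^p and ends in b; the first half is a^(p−j) b^(p−l) a^((j+l)/2), which ends in a because (j+l)/2 ≥ 1. The halves differ, so t ∉ L.

Case 2 (vxy inside B₁A₂, straddling the middle): t = a^p b^(p−j) a^(p−l) b^p with j + l = |vy|. If t = ww, then w is a prefix of t of length ≥ p, so w begins with a^p; and w is a suffix of t of length ≥ p, so w ends with b^p. That forces |w| ≥ 2p, contradicting |w| = |t|/2 ≤ 2p − 1. So t ∉ L.

Case 3 (vxy inside A₂B₂): t = a^p b^p a^(p−j) b^(p−l) with j + l = |vy|. The first half of t is a prefix of a^p b^p, so it begins with a; the second half is b^((j+l)/2) a^(p−j) b^(p−l), which begins with b. The halves differ, so t ∉ L.

In every case uv⁰xy⁰z = uxz ∉ L.

This contradicts the CFL pumping lemma, which requires uv^i xy^i z ∈ L for all i ≥ 0.
Hence L = {ww : w ∈ {a,b}*} is not context-free. ∎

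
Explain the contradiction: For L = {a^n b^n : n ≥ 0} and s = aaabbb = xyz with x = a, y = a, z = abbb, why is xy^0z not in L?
xy⁰z = aabbb ∉ L

Pumping with i = 0 replaces y = a by y⁰ = ε:
- Original: s = xyz = aaabbb; aaabbb = a^3 b^3 has equal counts (3 = 3), so it is in L
- Pumped: xy⁰z = a · ε · abbb = aabbb
- aabbb has 2 a's and 3 b's; 2 ≠ 3, so it is not in L

The pumping lemma would require xy⁰z ∈ L, so this decomposition yields a contradiction.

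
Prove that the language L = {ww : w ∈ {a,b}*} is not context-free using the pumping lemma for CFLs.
Assume for contradiction that L is context-free, and let p ≥ 1 be the pumping length given by the pumping lemma for CFLs.
Choose s = a^p b^p a^p b^p. Then s ∈ L (take w = a^p b^p) and |s| = 4p ≥ p.
By the CFL pumping lemma, s = uvxyz for some u, v, x, y, z with |vxy| ≤ p, |vy| ≥ 1, and uv^i xy^i z ∈ L for every i ≥ 0.

Write s as four blocks A₁ B₁ A₂ B₂ with A₁ = A₂ = a^p and B₁ = B₂ = b^p. Since |vxy| ≤ p, the window vxy lies inside at most two adjacent blocks. Take i = 0 and let t = uxz, so |t| = 4p − |vy| with 1 ≤ |vy| ≤ p. If |t| is odd, t ∉ L immediately, so assume |vy| is even (hence |vy| ≥ 2) and |t|/2 = 2p − |vy|/2, which satisfies p ≤ |t|/2 ≤ 2p − 1.

Case 1 (vxy inside A₁B₁): t = a^(p−j) b^(p−l) a^p b^p with j + l = |vy|. The second half of t has length < 2p, so it is a suffix of the trailing a^p b^p and ends in b; the first half is a^(p−j) b^(p−l) a^((j+l)/2), which ends in a because (j+l)/2 ≥ 1. The halves differ, so t ∉ L.

Case 2 (vxy inside B₁A₂, straddling the middle): t = a^p b^(p−j) a^(p−l) b^p with j + l = |vy|. If t = ww, then w is a prefix of t of length ≥ p, so w begins with a^p; and w is a suffix of t of length ≥ p, so w ends with b^p. That forces |w| ≥ 2p, contradicting |w| = |t|/2 ≤ 2p − 1. So t ∉ L.

Case 3 (vxy inside A₂B₂): t = a^p b^p a^(p−j) b^(p−l) with j + l = |vy|. The first half of t is a prefix of a^p b^p, so it begins with a; the second half is b^((j+l)/2) a^(p−j) b^(p−l), which begins with b. The halves differ, so t ∉ L.

In every case uv⁰xy⁰z = uxz ∉ L.

This contradicts the CFL pumping lemma, which requires uv^i xy^i z ∈ L for all i ≥ 0.
Hence L = {ww : w ∈ {a,b}*} is not context-free. ∎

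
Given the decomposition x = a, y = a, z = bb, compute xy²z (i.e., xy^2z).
aaabb

Given x = 'a', y = 'a', z = 'bb' and i = 2:

xy^2z = x + y·y·...·y (2 times) + z
       = 'a' + 'a'^2 + 'bb'
       = 'a' + 'aa' + 'bb'
       = 'aaabb'

The pumped string is 'aaabb' with length 5.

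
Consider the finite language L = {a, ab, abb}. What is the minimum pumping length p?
p = 4

For a finite language L, the pumping lemma holds vacuously if p > max|s| for s ∈ L.

The longest string in L = {a, ab, abb} has length 3.
If p = 4, then no string s ∈ L has |s| ≥ p, so the condition is vacuously true.

The minimum pumping length is p = 4.

Why no smaller p works: for any p ≤ 3, the longest string s ∈ L has |s| = 3 ≥ p, so it would
have to be pumpable; but pumping up (i = 2, 3, ...) produces ever longer strings, which cannot all lie in the
finite language L. So the pumping property fails for every p ≤ 3.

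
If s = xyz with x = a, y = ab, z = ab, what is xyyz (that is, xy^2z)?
aababab

Given x = 'a', y = 'ab', z = 'ab' and i = 2:

xy^2z = x + y·y·...·y (2 times) + z
       = 'a' + 'ab'^2 + 'ab'
       = 'a' + 'abab' + 'ab'
       = 'aababab'

The pumped string is 'aababab' with length 7.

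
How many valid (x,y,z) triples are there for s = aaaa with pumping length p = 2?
3

For s = 'aaaa' with pumping length p = 2:

Constraints: |xy| ≤ 2, |y| > 0

Valid decompositions (|xy| ≤ p, |y| ≥ 1):
  • x='', y='a', z='aaa'
  • x='a', y='a', z='aa'
  • x='', y='aa', z='aa'

Total count: 3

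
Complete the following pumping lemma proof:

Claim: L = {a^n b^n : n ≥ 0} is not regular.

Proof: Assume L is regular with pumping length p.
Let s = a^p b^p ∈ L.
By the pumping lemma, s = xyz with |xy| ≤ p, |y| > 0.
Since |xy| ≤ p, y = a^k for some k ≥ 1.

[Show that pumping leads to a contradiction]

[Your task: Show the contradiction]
Consider xy²z = a^(p+k) b^p.

Since k ≥ 1, we have p + k > p.
So xy²z has more a's than b's: (p+k) a's vs p b's.
This means xy²z ∉ L because a^n b^n requires equal counts.

This contradicts the pumping lemma which states xy²z ∈ L.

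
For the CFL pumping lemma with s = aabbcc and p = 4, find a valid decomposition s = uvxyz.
u='a', v='a', x='bb', y='c', z='c'

For s = aabbcc with pumping length p = 4:

One valid decomposition:
- u = 'a'
- v = 'a'
- x = 'bb'
- y = 'c'
- z = 'c'

Verification:
- uvxyz = 'a' + 'a' + 'bb' + 'c' + 'c' = aabbcc ✓
- |vxy| = |'abbc'| = 4 ≤ 4 ✓
- |vy| = |'ac'| = 2 > 0 ✓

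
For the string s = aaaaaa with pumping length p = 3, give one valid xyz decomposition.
x = 'a', y = 'a', z = 'aaaa'

For s = aaaaaa and p = 3, one valid decomposition is:
- x = 'a' (length 1)
- y = 'a' (length 1)
- z = 'aaaa' (length 4)

Verification:
- xyz = 'a' + 'a' + 'aaaa' = aaaaaa ✓
- |xy| = 2 ≤ 3 ✓
- |y| = 1 > 0 ✓

All pumping lemma constraints are satisfied.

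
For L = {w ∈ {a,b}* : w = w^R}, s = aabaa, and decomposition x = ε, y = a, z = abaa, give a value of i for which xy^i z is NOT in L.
i = 2

xy²z = ε · aa · abaa = aaabaa; aaabaa reversed is aabaaa ≠ aaabaa, so it is not a palindrome and is not in L.
(Other choices also work, e.g. i = 0, 3; only i = 1 is guaranteed to stay in L since xy¹z = s.)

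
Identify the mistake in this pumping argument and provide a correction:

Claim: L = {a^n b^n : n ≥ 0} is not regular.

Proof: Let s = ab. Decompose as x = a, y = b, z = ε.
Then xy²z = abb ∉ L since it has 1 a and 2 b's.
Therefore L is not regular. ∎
Error: The string s = ab might be shorter than the pumping length p.

Correction: Choose s = a^p b^p to ensure |s| ≥ p. Also, the decomposition is wrong: with |xy| ≤ p, y cannot include b's when s starts with p a's.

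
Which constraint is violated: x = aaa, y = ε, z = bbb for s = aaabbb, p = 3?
Violated: |y| > 0

The decomposition x = aaa, y = ε, z = bbb for s = aaabbb with p = 3
violates the constraint: |y| > 0

|y| = 0, but the pumping lemma requires |y| > 0 (y must be non-empty).

Pumping lemma constraints:
1. xyz = s (decomposition is valid)
2. |xy| ≤ p
3. |y| > 0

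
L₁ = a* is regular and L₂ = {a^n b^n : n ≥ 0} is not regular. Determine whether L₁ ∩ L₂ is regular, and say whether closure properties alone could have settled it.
Yes — L₁ ∩ L₂ is regular.

A string of a* contains no b's, and the only string of {a^n b^n} with no b's is ε (n = 0). So L₁ ∩ L₂ = {ε}, a finite language, which is regular.

Note that the bare facts "L₁ regular, L₂ non-regular" do not settle the question by themselves: the closure of regular languages under ∪, ∩, complement and difference applies only when BOTH operands are regular. With a non-regular operand the result can come out regular or non-regular depending on the specific languages, so one has to work out L₁ ∩ L₂ for this particular pair, as above.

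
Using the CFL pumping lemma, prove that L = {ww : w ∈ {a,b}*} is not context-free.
Assume for contradiction that L is context-free, and let p ≥ 1 be the pumping length given by the pumping lemma for CFLs.
Choose s = a^p b^p a^p b^p. Then s ∈ L (take w = a^p b^p) and |s| = 4p ≥ p.
By the CFL pumping lemma, s = uvxyz for some u, v, x, y, z with |vxy| ≤ p, |vy| ≥ 1, and uv^i xy^i z ∈ L for every i ≥ 0.

Write s as four blocks A₁ B₁ A₂ B₂ with A₁ = A₂ = a^p and B₁ = B₂ = b^p. Since |vxy| ≤ p, the window vxy lies inside at most two adjacent blocks. Take i = 0 and let t = uxz, so |t| = 4p − |vy| with 1 ≤ |vy| ≤ p. If |t| is odd, t ∉ L immediately, so assume |vy| is even (hence |vy| ≥ 2) and |t|/2 = 2p − |vy|/2, which satisfies p ≤ |t|/2 ≤ 2p − 1.

Case 1 (vxy inside A₁B₁): t = a^(p−j) b^(p−l) a^p b^p with j + l = |vy|. The second half of t has length < 2p, so it is a suffix of the trailing a^p b^p and ends in b; the first half is a^(p−j) b^(p−l) a^((j+l)/2), which ends in a because (j+l)/2 ≥ 1. The halves differ, so t ∉ L.

Case 2 (vxy inside B₁A₂, straddling the middle): t = a^p b^(p−j) a^(p−l) b^p with j + l = |vy|. If t = ww, then w is a prefix of t of length ≥ p, so w begins with a^p; and w is a suffix of t of length ≥ p, so w ends with b^p. That forces |w| ≥ 2p, contradicting |w| = |t|/2 ≤ 2p − 1. So t ∉ L.

Case 3 (vxy inside A₂B₂): t = a^p b^p a^(p−j) b^(p−l) with j + l = |vy|. The first half of t is a prefix of a^p b^p, so it begins with a; the second half is b^((j+l)/2) a^(p−j) b^(p−l), which begins with b. The halves differ, so t ∉ L.

In every case uv⁰xy⁰z = uxz ∉ L.

This contradicts the CFL pumping lemma, which requires uv^i xy^i z ∈ L for all i ≥ 0.
Hence L = {ww : w ∈ {a,b}*} is not context-free. ∎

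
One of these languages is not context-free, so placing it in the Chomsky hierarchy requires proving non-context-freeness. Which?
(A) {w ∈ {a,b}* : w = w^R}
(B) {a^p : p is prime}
(B) {a^p : p is prime}

(B) {a^p : p is prime} requires the CFL pumping lemma.

- {w ∈ {a,b}* : w = w^R} is context-free (but not regular)
  • Can be shown non-regular with the regular pumping lemma
  • After pumping, the string is no longer symmetric

- {a^p : p is prime} is NOT context-free
  • Requires the CFL pumping lemma to prove
  • The CFL pumping lemma also fails because prime gaps are unbounded

The CFL pumping lemma is "stronger" in that it can prove non-membership
in the larger class of context-free languages.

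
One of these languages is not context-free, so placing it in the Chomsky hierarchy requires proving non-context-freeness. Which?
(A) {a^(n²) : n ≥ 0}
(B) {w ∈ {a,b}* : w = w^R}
(A) {a^(n²) : n ≥ 0}

(A) {a^(n²) : n ≥ 0} requires the CFL pumping lemma.

- {w ∈ {a,b}* : w = w^R} is context-free (but not regular)
  • Can be shown non-regular with the regular pumping lemma
  • After pumping, the string is no longer symmetric

- {a^(n²) : n ≥ 0} is NOT context-free
  • Requires the CFL pumping lemma to prove
  • Gaps between squares grow unboundedly

The CFL pumping lemma is "stronger" in that it can prove non-membership
in the larger class of context-free languages.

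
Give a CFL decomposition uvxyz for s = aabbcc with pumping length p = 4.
u='a', v='a', x='bb', y='c', z='c'

For s = aabbcc with pumping length p = 4:

One valid decomposition:
- u = 'a'
- v = 'a'
- x = 'bb'
- y = 'c'
- z = 'c'

Verification:
- uvxyz = 'a' + 'a' + 'bb' + 'c' + 'c' = aabbcc ✓
- |vxy| = |'abbc'| = 4 ≤ 4 ✓
- |vy| = |'ac'| = 2 > 0 ✓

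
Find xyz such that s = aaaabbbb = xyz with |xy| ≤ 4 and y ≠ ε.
x = 'aaa', y = 'a', z = 'bbbb'

For s = aaaabbbb and p = 4, one valid decomposition is:
- x = 'aaa' (length 3)
- y = 'a' (length 1)
- z = 'bbbb' (length 4)

Verification:
- xyz = 'aaa' + 'a' + 'bbbb' = aaaabbbb ✓
- |xy| = 4 ≤ 4 ✓
- |y| = 1 > 0 ✓

All pumping lemma constraints are satisfied.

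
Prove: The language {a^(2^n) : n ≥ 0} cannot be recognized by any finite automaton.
Assume for contradiction that L is regular, and let p ≥ 1 be the pumping length given by the pumping lemma.
Choose s = a^(2^p). Then s ∈ L and |s| = 2^p ≥ p.
By the pumping lemma, s = xyz for some x, y, z with |xy| ≤ p, |y| ≥ 1, and xy^i z ∈ L for every i ≥ 0.
Here y = a^k for some k with 1 ≤ k ≤ |xy| ≤ p, and p < 2^p.

Take i = 2: |xy²z| = 2^p + k.
Now 2^p < 2^p + k ≤ 2^p + p < 2^p + 2^p = 2^(p+1).
So |xy²z| lies strictly between the consecutive powers of two 2^p and 2^(p+1), hence is not a power of 2, and xy²z ∉ L.

This contradicts the pumping lemma, which requires xy^i z ∈ L for all i ≥ 0.
Hence L = {a^(2^n) : n ≥ 0} is not regular. ∎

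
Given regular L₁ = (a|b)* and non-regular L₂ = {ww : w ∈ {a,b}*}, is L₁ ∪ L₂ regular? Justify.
Yes — L₁ ∪ L₂ is regular.

{ww} ⊆ (a|b)*, so L₁ ∪ L₂ = (a|b)*, which is regular.

Note that the bare facts "L₁ regular, L₂ non-regular" do not settle the question by themselves: the closure of regular languages under ∪, ∩, complement and difference applies only when BOTH operands are regular. With a non-regular operand the result can come out regular or non-regular depending on the specific languages, so one has to work out L₁ ∪ L₂ for this particular pair, as above.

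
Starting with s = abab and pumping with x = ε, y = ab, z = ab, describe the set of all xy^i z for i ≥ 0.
{xy^i z : i ≥ 0} = {(ab)^(i+1) : i ≥ 0} = {ab, abab, ababab, ...}

With x = ε, y = ab, z = ab: Pumping 'ab' gives strings of alternating a's and b's.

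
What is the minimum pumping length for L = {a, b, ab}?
p = 3

For a finite language L, the pumping lemma holds vacuously if p > max|s| for s ∈ L.

The longest string in L = {a, b, ab} has length 2.
If p = 3, then no string s ∈ L has |s| ≥ p, so the condition is vacuously true.

The minimum pumping length is p = 3.

Why no smaller p works: for any p ≤ 2, the longest string s ∈ L has |s| = 2 ≥ p, so it would
have to be pumpable; but pumping up (i = 2, 3, ...) produces ever longer strings, which cannot all lie in the
finite language L. So the pumping property fails for every p ≤ 2.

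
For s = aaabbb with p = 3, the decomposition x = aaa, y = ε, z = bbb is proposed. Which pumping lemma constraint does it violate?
Violated: |y| > 0

The decomposition x = aaa, y = ε, z = bbb for s = aaabbb with p = 3
violates the constraint: |y| > 0

|y| = 0, but the pumping lemma requires |y| > 0 (y must be non-empty).

Pumping lemma constraints:
1. xyz = s (decomposition is valid)
2. |xy| ≤ p
3. |y| > 0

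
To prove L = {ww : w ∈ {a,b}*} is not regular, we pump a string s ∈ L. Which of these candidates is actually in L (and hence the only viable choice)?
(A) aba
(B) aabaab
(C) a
(B) aabaab

The pumping lemma is applied to a string s that lies in L, so first check membership of each option:
- (A) aba has odd length 3, so it cannot be written as ww and is not in L ✗
- (B) aabaab splits into halves aab · aab, which are equal, so it is in L (w = aab) ✓
- (C) a has odd length 1, so it cannot be written as ww and is not in L ✗

Only (B) aabaab is in L, so it is the only candidate that could play the role of s.
(In a complete proof one picks s in terms of the pumping length p so that |s| ≥ p is guaranteed; a fixed string like aabaab illustrates the shape of such an s.)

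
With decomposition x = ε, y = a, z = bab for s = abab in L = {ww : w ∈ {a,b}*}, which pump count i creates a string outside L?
i = 3

xy³z = ε · aaa · bab = aaabab; aaabab has length 6; its halves are aaa and bab, which differ, so it is not in L.
(Other choices also work, e.g. i = 0, 2; only i = 1 is guaranteed to stay in L since xy¹z = s.)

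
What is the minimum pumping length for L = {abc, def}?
p = 4

For a finite language L, the pumping lemma holds vacuously if p > max|s| for s ∈ L.

The longest string in L = {abc, def} has length 3.
If p = 4, then no string s ∈ L has |s| ≥ p, so the condition is vacuously true.

The minimum pumping length is p = 4.

Why no smaller p works: for any p ≤ 3, the longest string s ∈ L has |s| = 3 ≥ p, so it would
have to be pumpable; but pumping up (i = 2, 3, ...) produces ever longer strings, which cannot all lie in the
finite language L. So the pumping property fails for every p ≤ 3.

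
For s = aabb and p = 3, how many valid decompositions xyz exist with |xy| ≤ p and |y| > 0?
6

For s = 'aabb' with pumping length p = 3:

Constraints: |xy| ≤ 3, |y| > 0

Valid decompositions (|xy| ≤ p, |y| ≥ 1):
  • x='', y='a', z='abb'
  • x='a', y='a', z='bb'
  • x='', y='aa', z='bb'
  • x='aa', y='b', z='b'
  • x='a', y='ab', z='b'
  • x='', y='aab', z='b'

Total count: 6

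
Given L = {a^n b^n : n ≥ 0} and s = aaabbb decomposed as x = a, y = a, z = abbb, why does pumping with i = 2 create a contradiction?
xy²z = aaaabbb ∉ L

Pumping with i = 2 replaces y = a by y² = aa:
- Original: s = xyz = aaabbb; aaabbb = a^3 b^3 has equal counts (3 = 3), so it is in L
- Pumped: xy²z = a · aa · abbb = aaaabbb
- aaaabbb has 4 a's and 3 b's; 4 ≠ 3, so it is not in L

The pumping lemma would require xy²z ∈ L, so this decomposition yields a contradiction.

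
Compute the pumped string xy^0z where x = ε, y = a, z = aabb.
aabb

Given x = '', y = 'a', z = 'aabb' and i = 0:

xy^0z = x + y·y·...·y (0 times) + z
       = '' + 'a'^0 + 'aabb'
       = '' + '' + 'aabb'
       = 'aabb'

The pumped string is 'aabb' with length 4.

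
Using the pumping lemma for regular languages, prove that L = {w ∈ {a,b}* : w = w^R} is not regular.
Assume for contradiction that L is regular, and let p ≥ 1 be the pumping length given by the pumping lemma.
Choose s = a^p b a^p. Then s ∈ L (it reads the same in both directions) and |s| = 2p + 1 ≥ p.
By the pumping lemma, s = xyz for some x, y, z with |xy| ≤ p, |y| ≥ 1, and xy^i z ∈ L for every i ≥ 0.
Since |xy| ≤ p and the first p symbols of s are all a's, y = a^k for some k with 1 ≤ k ≤ p.

Take i = 2: xy²z = a^(p + k) b a^p.
Its reversal is a^p b a^(p + k). These differ because the block of a's before the unique b has length p + k in one and p in the other, and p + k ≠ p since k ≥ 1. So xy²z is not a palindrome, i.e. xy²z ∉ L.

This contradicts the pumping lemma, which requires xy^i z ∈ L for all i ≥ 0.
Hence L = {w ∈ {a,b}* : w = w^R} is not regular. ∎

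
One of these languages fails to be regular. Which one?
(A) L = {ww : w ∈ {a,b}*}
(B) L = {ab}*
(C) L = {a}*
(A) {ww : w ∈ {a,b}*}

(A) L = {ww : w ∈ {a,b}*} is NOT regular.

The pumping lemma can be used to prove this:
After pumping, the two halves no longer match

The other languages are regular because they can be recognized by finite automata.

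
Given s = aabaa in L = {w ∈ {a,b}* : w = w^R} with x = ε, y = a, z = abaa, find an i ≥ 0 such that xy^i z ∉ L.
i = 0

xy⁰z = ε · ε · abaa = abaa; abaa reversed is aaba ≠ abaa, so it is not a palindrome and is not in L.
(Other choices also work, e.g. i = 2, 3; only i = 1 is guaranteed to stay in L since xy¹z = s.)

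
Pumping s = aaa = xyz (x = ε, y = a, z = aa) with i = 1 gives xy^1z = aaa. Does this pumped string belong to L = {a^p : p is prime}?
Yes

xy¹z = ε · a · aa = aaa.
aaa has length 3, which is prime, so it is in L.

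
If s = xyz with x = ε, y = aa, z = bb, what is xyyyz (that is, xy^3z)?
aaaaaabb

Given x = '', y = 'aa', z = 'bb' and i = 3:

xy^3z = x + y·y·...·y (3 times) + z
       = '' + 'aa'^3 + 'bb'
       = '' + 'aaaaaa' + 'bb'
       = 'aaaaaabb'

The pumped string is 'aaaaaabb' with length 8.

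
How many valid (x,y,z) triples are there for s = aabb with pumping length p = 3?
6

For s = 'aabb' with pumping length p = 3:

Constraints: |xy| ≤ 3, |y| > 0

Valid decompositions (|xy| ≤ p, |y| ≥ 1):
  • x='', y='a', z='abb'
  • x='a', y='a', z='bb'
  • x='', y='aa', z='bb'
  • x='aa', y='b', z='b'
  • x='a', y='ab', z='b'
  • x='', y='aab', z='b'

Total count: 6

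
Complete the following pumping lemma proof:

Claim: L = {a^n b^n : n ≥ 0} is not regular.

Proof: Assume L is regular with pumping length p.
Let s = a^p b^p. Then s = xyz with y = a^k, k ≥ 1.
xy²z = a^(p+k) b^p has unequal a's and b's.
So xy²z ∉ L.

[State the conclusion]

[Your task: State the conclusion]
This contradicts the pumping lemma for regular languages,
which guarantees xy^i z ∈ L for all i ≥ 0.

Since our assumption that L is regular leads to a contradiction,
we conclude that L = {a^n b^n : n ≥ 0} is NOT regular. ∎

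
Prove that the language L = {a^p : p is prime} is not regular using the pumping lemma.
Assume for contradiction that L is regular, and let p ≥ 1 be the pumping length given by the pumping lemma.
Choose a prime q with q ≥ p (one exists because there are infinitely many primes) and let s = a^q. Then s ∈ L and |s| = q ≥ p.
By the pumping lemma, s = xyz for some x, y, z with |xy| ≤ p, |y| ≥ 1, and xy^i z ∈ L for every i ≥ 0.
Here y = a^k for some k with 1 ≤ k ≤ p, and xy^i z = a^(q + (i − 1)k) for every i ≥ 0.

Take i = q + 1: |xy^(q+1) z| = q + qk = q(k + 1).
Both factors satisfy q ≥ 2 and k + 1 ≥ 2, so q(k + 1) is composite, and xy^(q+1) z ∉ L.

This contradicts the pumping lemma, which requires xy^i z ∈ L for all i ≥ 0.
Hence L = {a^p : p is prime} is not regular. ∎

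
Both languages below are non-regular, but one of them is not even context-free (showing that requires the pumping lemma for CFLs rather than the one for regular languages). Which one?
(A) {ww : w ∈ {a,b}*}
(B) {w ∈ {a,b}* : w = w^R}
(A) {ww : w ∈ {a,b}*}

(A) {ww : w ∈ {a,b}*} requires the CFL pumping lemma.

- {w ∈ {a,b}* : w = w^R} is context-free (but not regular)
  • Can be shown non-regular with the regular pumping lemma
  • After pumping, the string is no longer symmetric

- {ww : w ∈ {a,b}*} is NOT context-free
  • Requires the CFL pumping lemma to prove
  • Even a PDA cannot compare two arbitrary halves symbol by symbol; CFL pumping on a^p b^p a^p b^p fails

The CFL pumping lemma is "stronger" in that it can prove non-membership
in the larger class of context-free languages.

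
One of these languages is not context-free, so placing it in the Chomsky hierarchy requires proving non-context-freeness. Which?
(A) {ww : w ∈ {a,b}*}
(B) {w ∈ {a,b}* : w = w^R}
(A) {ww : w ∈ {a,b}*}

(A) {ww : w ∈ {a,b}*} requires the CFL pumping lemma.

- {w ∈ {a,b}* : w = w^R} is context-free (but not regular)
  • Can be shown non-regular with the regular pumping lemma
  • After pumping, the string is no longer symmetric

- {ww : w ∈ {a,b}*} is NOT context-free
  • Requires the CFL pumping lemma to prove
  • Even a PDA cannot compare two arbitrary halves symbol by symbol; CFL pumping on a^p b^p a^p b^p fails

The CFL pumping lemma is "stronger" in that it can prove non-membership
in the larger class of context-free languages.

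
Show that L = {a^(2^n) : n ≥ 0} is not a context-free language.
Assume for contradiction that L is context-free, and let p ≥ 1 be the pumping length given by the pumping lemma for CFLs.
Choose s = a^(2^p). Then s ∈ L and |s| = 2^p ≥ p.
By the CFL pumping lemma, s = uvxyz for some u, v, x, y, z with |vxy| ≤ p, |vy| ≥ 1, and uv^i xy^i z ∈ L for every i ≥ 0.
All symbols are a's, so only lengths matter: let k = |vy|, with 1 ≤ k ≤ |vxy| ≤ p < 2^p.

Take i = 2: |uv²xy²z| = 2^p + k, and 2^p < 2^p + k < 2^p + 2^p = 2^(p+1).
So the length lies strictly between consecutive powers of two and is not a power of 2; uv²xy²z ∉ L.

This contradicts the CFL pumping lemma, which requires uv^i xy^i z ∈ L for all i ≥ 0.
Hence L = {a^(2^n) : n ≥ 0} is not context-free. ∎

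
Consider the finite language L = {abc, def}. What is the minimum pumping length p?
p = 4

For a finite language L, the pumping lemma holds vacuously if p > max|s| for s ∈ L.

The longest string in L = {abc, def} has length 3.
If p = 4, then no string s ∈ L has |s| ≥ p, so the condition is vacuously true.

The minimum pumping length is p = 4.

Why no smaller p works: for any p ≤ 3, the longest string s ∈ L has |s| = 3 ≥ p, so it would
have to be pumpable; but pumping up (i = 2, 3, ...) produces ever longer strings, which cannot all lie in the
finite language L. So the pumping property fails for every p ≤ 3.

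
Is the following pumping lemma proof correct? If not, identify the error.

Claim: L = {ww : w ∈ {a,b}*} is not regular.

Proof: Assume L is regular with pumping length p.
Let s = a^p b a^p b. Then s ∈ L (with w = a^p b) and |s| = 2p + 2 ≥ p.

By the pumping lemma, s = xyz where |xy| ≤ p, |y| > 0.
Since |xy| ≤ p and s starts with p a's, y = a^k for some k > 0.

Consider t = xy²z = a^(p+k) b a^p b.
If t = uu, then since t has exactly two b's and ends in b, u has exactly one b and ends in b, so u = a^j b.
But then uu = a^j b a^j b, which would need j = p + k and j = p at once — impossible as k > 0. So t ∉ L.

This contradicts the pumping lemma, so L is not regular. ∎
The proof is correct.

This proof is valid because:
1. s = a^p b a^p b is in L and is chosen in terms of p, so |s| ≥ p holds for every p
2. The decomposition analysis is correct: |xy| ≤ p forces y to lie inside the leading a's
3. The contradiction is valid: the argument shows a^(p+k) b a^p b cannot be split into two equal halves
4. The conclusion follows logically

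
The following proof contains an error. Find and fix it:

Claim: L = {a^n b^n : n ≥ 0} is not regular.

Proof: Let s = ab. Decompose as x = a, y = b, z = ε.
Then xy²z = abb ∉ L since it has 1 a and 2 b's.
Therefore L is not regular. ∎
Error: The string s = ab might be shorter than the pumping length p.

Correction: Choose s = a^p b^p to ensure |s| ≥ p. Also, the decomposition is wrong: with |xy| ≤ p, y cannot include b's when s starts with p a's.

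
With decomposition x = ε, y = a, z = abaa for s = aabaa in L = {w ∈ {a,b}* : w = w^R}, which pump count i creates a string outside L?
i = 0

xy⁰z = ε · ε · abaa = abaa; abaa reversed is aaba ≠ abaa, so it is not a palindrome and is not in L.
(Other choices also work, e.g. i = 2, 3; only i = 1 is guaranteed to stay in L since xy¹z = s.)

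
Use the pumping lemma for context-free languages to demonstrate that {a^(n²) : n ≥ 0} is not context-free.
Assume for contradiction that L is context-free, and let p ≥ 1 be the pumping length given by the pumping lemma for CFLs.
Choose s = a^(p²). Then s ∈ L and |s| = p² ≥ p.
By the CFL pumping lemma, s = uvxyz for some u, v, x, y, z with |vxy| ≤ p, |vy| ≥ 1, and uv^i xy^i z ∈ L for every i ≥ 0.
All symbols are a's, so only lengths matter: let k = |vy|, with 1 ≤ k ≤ |vxy| ≤ p.

Take i = 2: |uv²xy²z| = p² + k, and p² < p² + k ≤ p² + p < (p + 1)².
So the length lies strictly between consecutive squares and is not a perfect square; uv²xy²z ∉ L.

This contradicts the CFL pumping lemma, which requires uv^i xy^i z ∈ L for all i ≥ 0.
Hence L = {a^(n²) : n ≥ 0} is not context-free. ∎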